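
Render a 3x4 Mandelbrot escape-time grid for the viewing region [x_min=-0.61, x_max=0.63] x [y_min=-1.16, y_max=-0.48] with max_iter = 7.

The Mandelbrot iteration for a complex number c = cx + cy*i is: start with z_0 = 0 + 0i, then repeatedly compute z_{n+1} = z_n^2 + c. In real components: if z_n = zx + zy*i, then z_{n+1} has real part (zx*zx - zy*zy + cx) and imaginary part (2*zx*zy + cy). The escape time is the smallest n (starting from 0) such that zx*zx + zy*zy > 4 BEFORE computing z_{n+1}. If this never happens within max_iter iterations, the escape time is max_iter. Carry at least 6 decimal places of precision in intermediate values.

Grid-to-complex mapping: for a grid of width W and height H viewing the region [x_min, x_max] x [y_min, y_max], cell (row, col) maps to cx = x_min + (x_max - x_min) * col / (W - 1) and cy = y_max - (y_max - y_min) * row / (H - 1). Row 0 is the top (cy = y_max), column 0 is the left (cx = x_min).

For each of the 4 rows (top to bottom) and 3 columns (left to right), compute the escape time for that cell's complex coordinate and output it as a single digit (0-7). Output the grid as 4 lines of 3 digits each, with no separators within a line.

(row=0, col=0): c = -0.6100 + -0.4800i → escape time 7
(row=0, col=1): c = 0.0100 + -0.4800i → escape time 7
(row=0, col=2): c = 0.6300 + -0.4800i → escape time 3
(row=1, col=0): c = -0.6100 + -0.7067i → escape time 7
(row=1, col=1): c = 0.0100 + -0.7067i → escape time 7
(row=1, col=2): c = 0.6300 + -0.7067i → escape time 3
(row=2, col=0): c = -0.6100 + -0.9333i → escape time 4
(row=2, col=1): c = 0.0100 + -0.9333i → escape time 7
(row=2, col=2): c = 0.6300 + -0.9333i → escape time 2
(row=3, col=0): c = -0.6100 + -1.1600i → escape time 3
(row=3, col=1): c = 0.0100 + -1.1600i → escape time 3
(row=3, col=2): c = 0.6300 + -1.1600i → escape time 2

Answer: 773
773
472
332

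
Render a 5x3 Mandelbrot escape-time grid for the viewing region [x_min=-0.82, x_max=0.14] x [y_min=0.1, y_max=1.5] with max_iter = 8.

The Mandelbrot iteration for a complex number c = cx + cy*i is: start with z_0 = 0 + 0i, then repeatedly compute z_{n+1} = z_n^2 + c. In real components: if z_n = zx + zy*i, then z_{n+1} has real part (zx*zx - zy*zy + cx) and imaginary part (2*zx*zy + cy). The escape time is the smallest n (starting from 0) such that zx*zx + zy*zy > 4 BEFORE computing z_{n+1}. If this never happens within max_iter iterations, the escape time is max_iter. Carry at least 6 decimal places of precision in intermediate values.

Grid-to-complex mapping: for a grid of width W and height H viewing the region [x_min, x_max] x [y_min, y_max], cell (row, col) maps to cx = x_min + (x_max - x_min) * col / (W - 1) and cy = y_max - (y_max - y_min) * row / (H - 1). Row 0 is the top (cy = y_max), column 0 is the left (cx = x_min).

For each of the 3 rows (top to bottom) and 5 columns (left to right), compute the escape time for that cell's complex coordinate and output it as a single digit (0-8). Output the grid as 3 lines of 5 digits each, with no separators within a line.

(row=0, col=0): c = -0.8200 + 1.5000i → escape time 2
(row=0, col=1): c = -0.5800 + 1.5000i → escape time 2
(row=0, col=2): c = -0.3400 + 1.5000i → escape time 2
(row=0, col=3): c = -0.1000 + 1.5000i → escape time 2
(row=0, col=4): c = 0.1400 + 1.5000i → escape time 2
(row=1, col=0): c = -0.8200 + 0.8000i → escape time 4
(row=1, col=1): c = -0.5800 + 0.8000i → escape time 5
(row=1, col=2): c = -0.3400 + 0.8000i → escape time 7
(row=1, col=3): c = -0.1000 + 0.8000i → escape time 8
(row=1, col=4): c = 0.1400 + 0.8000i → escape time 5
(row=2, col=0): c = -0.8200 + 0.1000i → escape time 8
(row=2, col=1): c = -0.5800 + 0.1000i → escape time 8
(row=2, col=2): c = -0.3400 + 0.1000i → escape time 8
(row=2, col=3): c = -0.1000 + 0.1000i → escape time 8
(row=2, col=4): c = 0.1400 + 0.1000i → escape time 8

Answer: 22222
45785
88888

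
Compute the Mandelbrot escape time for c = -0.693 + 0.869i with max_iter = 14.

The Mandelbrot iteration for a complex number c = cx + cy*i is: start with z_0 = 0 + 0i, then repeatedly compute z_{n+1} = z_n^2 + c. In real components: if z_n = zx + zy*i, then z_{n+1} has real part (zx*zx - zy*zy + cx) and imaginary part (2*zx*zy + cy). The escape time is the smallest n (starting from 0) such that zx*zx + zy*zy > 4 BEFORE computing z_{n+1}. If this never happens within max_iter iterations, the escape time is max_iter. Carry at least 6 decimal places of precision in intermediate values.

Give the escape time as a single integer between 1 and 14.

z_0 = 0 + 0i, c = -0.6930 + 0.8690i
Iter 1: z = -0.6930 + 0.8690i, |z|^2 = 1.2354
Iter 2: z = -0.9679 + -0.3354i, |z|^2 = 1.0494
Iter 3: z = 0.1313 + 1.5183i, |z|^2 = 2.3226
Iter 4: z = -2.9811 + 1.2678i, |z|^2 = 10.4944
Escaped at iteration 4

Answer: 4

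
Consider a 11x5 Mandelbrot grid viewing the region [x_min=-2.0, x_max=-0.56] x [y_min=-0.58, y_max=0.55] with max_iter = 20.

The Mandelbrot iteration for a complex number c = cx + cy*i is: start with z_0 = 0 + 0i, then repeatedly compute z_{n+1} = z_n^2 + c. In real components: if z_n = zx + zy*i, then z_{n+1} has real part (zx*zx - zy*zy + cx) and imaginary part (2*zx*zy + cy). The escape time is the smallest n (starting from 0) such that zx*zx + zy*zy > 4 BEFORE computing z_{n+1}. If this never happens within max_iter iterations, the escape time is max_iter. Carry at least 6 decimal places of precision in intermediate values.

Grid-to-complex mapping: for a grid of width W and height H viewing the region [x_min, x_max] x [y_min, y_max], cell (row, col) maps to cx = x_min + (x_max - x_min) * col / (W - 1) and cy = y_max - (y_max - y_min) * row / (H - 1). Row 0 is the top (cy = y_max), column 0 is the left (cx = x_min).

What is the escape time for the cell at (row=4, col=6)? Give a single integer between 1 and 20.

z_0 = 0 + 0i, c = -1.1360 + -0.5800i
Iter 1: z = -1.1360 + -0.5800i, |z|^2 = 1.6269
Iter 2: z = -0.1819 + 0.7378i, |z|^2 = 0.5774
Iter 3: z = -1.6472 + -0.8484i, |z|^2 = 3.4331
Iter 4: z = 0.8575 + 2.2150i, |z|^2 = 5.6414
Escaped at iteration 4

Answer: 4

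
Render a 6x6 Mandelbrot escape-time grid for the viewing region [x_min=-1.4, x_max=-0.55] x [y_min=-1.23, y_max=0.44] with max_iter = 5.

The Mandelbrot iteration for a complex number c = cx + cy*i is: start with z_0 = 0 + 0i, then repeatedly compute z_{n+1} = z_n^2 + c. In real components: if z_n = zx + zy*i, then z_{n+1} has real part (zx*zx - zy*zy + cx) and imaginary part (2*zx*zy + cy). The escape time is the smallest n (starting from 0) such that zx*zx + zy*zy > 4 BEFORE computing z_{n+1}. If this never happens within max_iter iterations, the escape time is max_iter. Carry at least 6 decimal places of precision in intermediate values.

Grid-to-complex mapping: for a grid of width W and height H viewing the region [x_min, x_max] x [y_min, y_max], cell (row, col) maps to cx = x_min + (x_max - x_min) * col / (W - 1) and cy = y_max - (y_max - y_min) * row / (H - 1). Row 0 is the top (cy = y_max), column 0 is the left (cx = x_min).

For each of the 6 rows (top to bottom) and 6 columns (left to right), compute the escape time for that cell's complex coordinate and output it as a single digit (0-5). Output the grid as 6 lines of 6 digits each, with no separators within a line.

Answer: 455555
555555
555555
345555
333344
223333

Derivation:
(row=0, col=0): c = -1.4000 + 0.4400i → escape time 4
(row=0, col=1): c = -1.2300 + 0.4400i → escape time 5
(row=0, col=2): c = -1.0600 + 0.4400i → escape time 5
(row=0, col=3): c = -0.8900 + 0.4400i → escape time 5
(row=0, col=4): c = -0.7200 + 0.4400i → escape time 5
(row=0, col=5): c = -0.5500 + 0.4400i → escape time 5
(row=1, col=0): c = -1.4000 + 0.1060i → escape time 5
(row=1, col=1): c = -1.2300 + 0.1060i → escape time 5
(row=1, col=2): c = -1.0600 + 0.1060i → escape time 5
(row=1, col=3): c = -0.8900 + 0.1060i → escape time 5
(row=1, col=4): c = -0.7200 + 0.1060i → escape time 5
(row=1, col=5): c = -0.5500 + 0.1060i → escape time 5
(row=2, col=0): c = -1.4000 + -0.2280i → escape time 5
(row=2, col=1): c = -1.2300 + -0.2280i → escape time 5
(row=2, col=2): c = -1.0600 + -0.2280i → escape time 5
(row=2, col=3): c = -0.8900 + -0.2280i → escape time 5
(row=2, col=4): c = -0.7200 + -0.2280i → escape time 5
(row=2, col=5): c = -0.5500 + -0.2280i → escape time 5
(row=3, col=0): c = -1.4000 + -0.5620i → escape time 3
(row=3, col=1): c = -1.2300 + -0.5620i → escape time 4
(row=3, col=2): c = -1.0600 + -0.5620i → escape time 5
(row=3, col=3): c = -0.8900 + -0.5620i → escape time 5
(row=3, col=4): c = -0.7200 + -0.5620i → escape time 5
(row=3, col=5): c = -0.5500 + -0.5620i → escape time 5
(row=4, col=0): c = -1.4000 + -0.8960i → escape time 3
(row=4, col=1): c = -1.2300 + -0.8960i → escape time 3
(row=4, col=2): c = -1.0600 + -0.8960i → escape time 3
(row=4, col=3): c = -0.8900 + -0.8960i → escape time 3
(row=4, col=4): c = -0.7200 + -0.8960i → escape time 4
(row=4, col=5): c = -0.5500 + -0.8960i → escape time 4
(row=5, col=0): c = -1.4000 + -1.2300i → escape time 2
(row=5, col=1): c = -1.2300 + -1.2300i → escape time 2
(row=5, col=2): c = -1.0600 + -1.2300i → escape time 3
(row=5, col=3): c = -0.8900 + -1.2300i → escape time 3
(row=5, col=4): c = -0.7200 + -1.2300i → escape time 3
(row=5, col=5): c = -0.5500 + -1.2300i → escape time 3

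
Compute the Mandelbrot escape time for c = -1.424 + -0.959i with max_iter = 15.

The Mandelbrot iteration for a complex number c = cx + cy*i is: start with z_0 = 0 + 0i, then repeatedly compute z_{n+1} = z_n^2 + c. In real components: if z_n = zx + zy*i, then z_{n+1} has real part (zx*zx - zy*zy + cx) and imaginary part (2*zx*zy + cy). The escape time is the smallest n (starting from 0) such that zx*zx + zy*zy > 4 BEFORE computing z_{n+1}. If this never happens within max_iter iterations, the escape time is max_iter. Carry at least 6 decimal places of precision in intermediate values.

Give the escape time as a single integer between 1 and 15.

z_0 = 0 + 0i, c = -1.4240 + -0.9590i
Iter 1: z = -1.4240 + -0.9590i, |z|^2 = 2.9475
Iter 2: z = -0.3159 + 1.7722i, |z|^2 = 3.2406
Iter 3: z = -4.4650 + -2.0787i, |z|^2 = 24.2574
Escaped at iteration 3

Answer: 3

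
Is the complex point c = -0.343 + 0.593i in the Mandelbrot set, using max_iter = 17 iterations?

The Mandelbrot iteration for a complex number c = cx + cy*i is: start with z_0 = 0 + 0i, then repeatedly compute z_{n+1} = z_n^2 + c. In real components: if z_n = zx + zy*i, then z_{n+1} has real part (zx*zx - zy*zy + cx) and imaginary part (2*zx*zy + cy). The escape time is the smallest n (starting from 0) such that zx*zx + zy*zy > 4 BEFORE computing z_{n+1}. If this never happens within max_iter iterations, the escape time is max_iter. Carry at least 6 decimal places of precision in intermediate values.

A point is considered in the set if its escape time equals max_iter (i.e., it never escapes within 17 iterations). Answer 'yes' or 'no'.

z_0 = 0 + 0i, c = -0.3430 + 0.5930i
Iter 1: z = -0.3430 + 0.5930i, |z|^2 = 0.4693
Iter 2: z = -0.5770 + 0.1862i, |z|^2 = 0.3676
Iter 3: z = -0.0447 + 0.3781i, |z|^2 = 0.1450
Iter 4: z = -0.4840 + 0.5592i, |z|^2 = 0.5469
Iter 5: z = -0.4214 + 0.0518i, |z|^2 = 0.1803
Iter 6: z = -0.1681 + 0.5494i, |z|^2 = 0.3301
Iter 7: z = -0.6166 + 0.4083i, |z|^2 = 0.5469
Iter 8: z = -0.1296 + 0.0895i, |z|^2 = 0.0248
Iter 9: z = -0.3342 + 0.5698i, |z|^2 = 0.4364
Iter 10: z = -0.5560 + 0.2121i, |z|^2 = 0.3541
Iter 11: z = -0.0789 + 0.3571i, |z|^2 = 0.1338
Iter 12: z = -0.4643 + 0.5367i, |z|^2 = 0.5036
Iter 13: z = -0.4154 + 0.0946i, |z|^2 = 0.1815
Iter 14: z = -0.1794 + 0.5144i, |z|^2 = 0.2968
Iter 15: z = -0.5754 + 0.4085i, |z|^2 = 0.4979
Iter 16: z = -0.1787 + 0.1229i, |z|^2 = 0.0471
Did not escape in 17 iterations → in set

Answer: yes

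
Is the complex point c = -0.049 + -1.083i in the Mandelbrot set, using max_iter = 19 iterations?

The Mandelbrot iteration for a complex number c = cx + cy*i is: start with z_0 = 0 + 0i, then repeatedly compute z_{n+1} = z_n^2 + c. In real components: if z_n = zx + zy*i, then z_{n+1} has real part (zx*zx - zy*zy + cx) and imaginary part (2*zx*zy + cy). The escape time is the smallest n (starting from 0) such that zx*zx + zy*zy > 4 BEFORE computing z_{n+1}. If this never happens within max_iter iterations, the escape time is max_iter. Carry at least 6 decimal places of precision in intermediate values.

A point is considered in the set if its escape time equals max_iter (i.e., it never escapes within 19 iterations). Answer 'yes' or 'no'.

Answer: no

Derivation:
z_0 = 0 + 0i, c = -0.0490 + -1.0830i
Iter 1: z = -0.0490 + -1.0830i, |z|^2 = 1.1753
Iter 2: z = -1.2195 + -0.9769i, |z|^2 = 2.4414
Iter 3: z = 0.4839 + 1.2996i, |z|^2 = 1.9230
Iter 4: z = -1.5037 + 0.1747i, |z|^2 = 2.2916
Iter 5: z = 2.1816 + -1.6083i, |z|^2 = 7.3459
Escaped at iteration 5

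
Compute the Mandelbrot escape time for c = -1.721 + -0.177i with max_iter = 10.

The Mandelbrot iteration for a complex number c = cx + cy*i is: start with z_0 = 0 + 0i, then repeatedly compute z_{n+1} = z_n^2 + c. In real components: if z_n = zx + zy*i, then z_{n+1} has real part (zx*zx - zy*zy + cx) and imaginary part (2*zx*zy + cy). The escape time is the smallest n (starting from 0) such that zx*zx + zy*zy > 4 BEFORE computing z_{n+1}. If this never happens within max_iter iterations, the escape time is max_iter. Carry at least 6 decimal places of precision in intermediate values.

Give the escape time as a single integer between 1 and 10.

z_0 = 0 + 0i, c = -1.7210 + -0.1770i
Iter 1: z = -1.7210 + -0.1770i, |z|^2 = 2.9932
Iter 2: z = 1.2095 + 0.4322i, |z|^2 = 1.6497
Iter 3: z = -0.4449 + 0.8686i, |z|^2 = 0.9524
Iter 4: z = -2.2775 + -0.9499i, |z|^2 = 6.0893
Escaped at iteration 4

Answer: 4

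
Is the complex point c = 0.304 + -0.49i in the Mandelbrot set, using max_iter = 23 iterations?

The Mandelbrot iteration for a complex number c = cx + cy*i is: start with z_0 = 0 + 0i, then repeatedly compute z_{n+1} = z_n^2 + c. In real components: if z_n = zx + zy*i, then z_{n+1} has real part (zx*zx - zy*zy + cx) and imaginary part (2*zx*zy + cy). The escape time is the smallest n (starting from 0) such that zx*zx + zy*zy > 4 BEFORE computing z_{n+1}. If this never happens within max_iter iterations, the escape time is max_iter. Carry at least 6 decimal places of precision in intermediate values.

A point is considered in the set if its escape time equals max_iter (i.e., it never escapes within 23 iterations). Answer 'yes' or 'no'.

Answer: yes

Derivation:
z_0 = 0 + 0i, c = 0.3040 + -0.4900i
Iter 1: z = 0.3040 + -0.4900i, |z|^2 = 0.3325
Iter 2: z = 0.1563 + -0.7879i, |z|^2 = 0.6453
Iter 3: z = -0.2924 + -0.7363i, |z|^2 = 0.6277
Iter 4: z = -0.1527 + -0.0594i, |z|^2 = 0.0268
Iter 5: z = 0.3238 + -0.4719i, |z|^2 = 0.3275
Iter 6: z = 0.1862 + -0.7956i, |z|^2 = 0.6676
Iter 7: z = -0.2942 + -0.7862i, |z|^2 = 0.7048
Iter 8: z = -0.2276 + -0.0273i, |z|^2 = 0.0526
Iter 9: z = 0.3551 + -0.4776i, |z|^2 = 0.3541
Iter 10: z = 0.2020 + -0.8291i, |z|^2 = 0.7283
Iter 11: z = -0.3427 + -0.8250i, |z|^2 = 0.7980
Iter 12: z = -0.2591 + 0.0754i, |z|^2 = 0.0728
Iter 13: z = 0.3655 + -0.5291i, |z|^2 = 0.4135
Iter 14: z = 0.1577 + -0.8767i, |z|^2 = 0.7935
Iter 15: z = -0.4398 + -0.7665i, |z|^2 = 0.7808
Iter 16: z = -0.0901 + 0.1841i, |z|^2 = 0.0420
Iter 17: z = 0.2782 + -0.5232i, |z|^2 = 0.3511
Iter 18: z = 0.1077 + -0.7811i, |z|^2 = 0.6217
Iter 19: z = -0.2945 + -0.6583i, |z|^2 = 0.5200
Iter 20: z = -0.0426 + -0.1023i, |z|^2 = 0.0123
Iter 21: z = 0.2954 + -0.4813i, |z|^2 = 0.3189
Iter 22: z = 0.1596 + -0.7743i, |z|^2 = 0.6250
Did not escape in 23 iterations → in set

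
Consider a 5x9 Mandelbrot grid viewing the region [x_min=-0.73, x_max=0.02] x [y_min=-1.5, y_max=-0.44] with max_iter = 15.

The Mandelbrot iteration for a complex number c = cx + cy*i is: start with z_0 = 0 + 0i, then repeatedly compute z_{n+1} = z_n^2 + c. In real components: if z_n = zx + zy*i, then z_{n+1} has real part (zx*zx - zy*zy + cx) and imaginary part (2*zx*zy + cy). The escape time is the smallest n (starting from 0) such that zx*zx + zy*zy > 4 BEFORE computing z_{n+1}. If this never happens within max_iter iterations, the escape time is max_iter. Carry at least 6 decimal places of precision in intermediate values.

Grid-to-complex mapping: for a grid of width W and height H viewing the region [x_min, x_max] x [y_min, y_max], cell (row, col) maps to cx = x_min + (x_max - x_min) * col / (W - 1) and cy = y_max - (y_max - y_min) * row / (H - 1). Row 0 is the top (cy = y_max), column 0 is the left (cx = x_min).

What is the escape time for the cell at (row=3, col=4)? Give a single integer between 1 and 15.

z_0 = 0 + 0i, c = 0.0200 + -0.8375i
Iter 1: z = 0.0200 + -0.8375i, |z|^2 = 0.7018
Iter 2: z = -0.6810 + -0.8710i, |z|^2 = 1.2224
Iter 3: z = -0.2749 + 0.3488i, |z|^2 = 0.1972
Iter 4: z = -0.0261 + -1.0293i, |z|^2 = 1.0601
Iter 5: z = -1.0387 + -0.7837i, |z|^2 = 1.6931
Iter 6: z = 0.4846 + 0.7906i, |z|^2 = 0.8599
Iter 7: z = -0.3702 + -0.0712i, |z|^2 = 0.1421
Iter 8: z = 0.1520 + -0.7848i, |z|^2 = 0.6390
Iter 9: z = -0.5728 + -1.0761i, |z|^2 = 1.4860
Iter 10: z = -0.8098 + 0.3952i, |z|^2 = 0.8120
Iter 11: z = 0.5196 + -1.4777i, |z|^2 = 2.4535
Iter 12: z = -1.8934 + -2.3732i, |z|^2 = 9.2170
Escaped at iteration 12

Answer: 12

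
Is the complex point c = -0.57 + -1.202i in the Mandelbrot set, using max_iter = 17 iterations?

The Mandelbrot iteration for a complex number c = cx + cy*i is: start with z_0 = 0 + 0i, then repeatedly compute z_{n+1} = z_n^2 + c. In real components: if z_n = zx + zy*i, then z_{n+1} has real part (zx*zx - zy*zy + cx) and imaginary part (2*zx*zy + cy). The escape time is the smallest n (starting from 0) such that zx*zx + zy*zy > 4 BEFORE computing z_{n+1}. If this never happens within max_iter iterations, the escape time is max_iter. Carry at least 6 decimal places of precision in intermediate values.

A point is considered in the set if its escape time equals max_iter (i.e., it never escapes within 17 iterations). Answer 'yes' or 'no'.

Answer: no

Derivation:
z_0 = 0 + 0i, c = -0.5700 + -1.2020i
Iter 1: z = -0.5700 + -1.2020i, |z|^2 = 1.7697
Iter 2: z = -1.6899 + 0.1683i, |z|^2 = 2.8841
Iter 3: z = 2.2575 + -1.7708i, |z|^2 = 8.2317
Escaped at iteration 3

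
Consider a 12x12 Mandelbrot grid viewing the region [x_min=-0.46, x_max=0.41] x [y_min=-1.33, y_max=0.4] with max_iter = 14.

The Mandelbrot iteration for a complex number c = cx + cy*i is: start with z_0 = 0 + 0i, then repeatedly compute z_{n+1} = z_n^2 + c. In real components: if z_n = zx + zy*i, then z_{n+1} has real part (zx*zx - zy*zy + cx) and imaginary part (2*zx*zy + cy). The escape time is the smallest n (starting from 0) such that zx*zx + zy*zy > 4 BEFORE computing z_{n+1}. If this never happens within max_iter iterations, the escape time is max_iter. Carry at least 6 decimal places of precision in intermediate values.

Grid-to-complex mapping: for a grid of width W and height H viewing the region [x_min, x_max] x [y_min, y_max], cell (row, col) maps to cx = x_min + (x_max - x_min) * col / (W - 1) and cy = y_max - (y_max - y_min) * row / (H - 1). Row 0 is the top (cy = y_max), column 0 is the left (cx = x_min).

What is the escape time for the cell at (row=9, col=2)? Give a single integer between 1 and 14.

Answer: 5

Derivation:
z_0 = 0 + 0i, c = -0.3018 + -1.0155i
Iter 1: z = -0.3018 + -1.0155i, |z|^2 = 1.1222
Iter 2: z = -1.2419 + -0.4025i, |z|^2 = 1.7042
Iter 3: z = 1.0784 + -0.0158i, |z|^2 = 1.1633
Iter 4: z = 0.8609 + -1.0495i, |z|^2 = 1.8426
Iter 5: z = -0.6620 + -2.8225i, |z|^2 = 8.4050
Escaped at iteration 5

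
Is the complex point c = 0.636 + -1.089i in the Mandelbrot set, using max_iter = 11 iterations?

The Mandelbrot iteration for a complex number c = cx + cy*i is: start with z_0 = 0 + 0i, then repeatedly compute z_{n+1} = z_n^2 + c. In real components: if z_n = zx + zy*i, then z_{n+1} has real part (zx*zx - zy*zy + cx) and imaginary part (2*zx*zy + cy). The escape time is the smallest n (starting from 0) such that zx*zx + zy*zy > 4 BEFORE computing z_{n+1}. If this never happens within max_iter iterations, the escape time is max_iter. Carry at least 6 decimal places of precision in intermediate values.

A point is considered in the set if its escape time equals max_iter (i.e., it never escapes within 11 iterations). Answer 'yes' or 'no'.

Answer: no

Derivation:
z_0 = 0 + 0i, c = 0.6360 + -1.0890i
Iter 1: z = 0.6360 + -1.0890i, |z|^2 = 1.5904
Iter 2: z = -0.1454 + -2.4742i, |z|^2 = 6.1429
Escaped at iteration 2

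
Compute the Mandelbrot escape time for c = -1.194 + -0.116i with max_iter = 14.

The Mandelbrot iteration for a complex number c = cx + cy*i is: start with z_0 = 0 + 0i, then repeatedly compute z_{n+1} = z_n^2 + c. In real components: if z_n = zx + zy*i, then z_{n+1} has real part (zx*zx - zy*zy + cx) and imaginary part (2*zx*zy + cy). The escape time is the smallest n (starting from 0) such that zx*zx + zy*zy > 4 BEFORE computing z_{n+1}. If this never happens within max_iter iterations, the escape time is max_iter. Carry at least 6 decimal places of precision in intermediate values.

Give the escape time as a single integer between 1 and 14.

Answer: 14

Derivation:
z_0 = 0 + 0i, c = -1.1940 + -0.1160i
Iter 1: z = -1.1940 + -0.1160i, |z|^2 = 1.4391
Iter 2: z = 0.2182 + 0.1610i, |z|^2 = 0.0735
Iter 3: z = -1.1723 + -0.0457i, |z|^2 = 1.3764
Iter 4: z = 0.1782 + -0.0088i, |z|^2 = 0.0318
Iter 5: z = -1.1623 + -0.1191i, |z|^2 = 1.3651
Iter 6: z = 0.1428 + 0.1609i, |z|^2 = 0.0463
Iter 7: z = -1.1995 + -0.0701i, |z|^2 = 1.4437
Iter 8: z = 0.2399 + 0.0521i, |z|^2 = 0.0603
Iter 9: z = -1.1392 + -0.0910i, |z|^2 = 1.3060
Iter 10: z = 0.0954 + 0.0914i, |z|^2 = 0.0174
Iter 11: z = -1.1932 + -0.0986i, |z|^2 = 1.4336
Iter 12: z = 0.2201 + 0.1192i, |z|^2 = 0.0627
Iter 13: z = -1.1598 + -0.0635i, |z|^2 = 1.3491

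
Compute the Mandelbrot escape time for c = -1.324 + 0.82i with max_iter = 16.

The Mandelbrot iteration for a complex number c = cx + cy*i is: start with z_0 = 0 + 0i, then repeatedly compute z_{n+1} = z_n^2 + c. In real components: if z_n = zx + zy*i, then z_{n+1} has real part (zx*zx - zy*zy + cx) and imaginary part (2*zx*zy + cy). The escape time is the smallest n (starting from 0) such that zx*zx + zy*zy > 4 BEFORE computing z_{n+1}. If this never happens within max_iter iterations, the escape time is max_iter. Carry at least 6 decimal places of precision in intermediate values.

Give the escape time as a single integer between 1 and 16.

Answer: 3

Derivation:
z_0 = 0 + 0i, c = -1.3240 + 0.8200i
Iter 1: z = -1.3240 + 0.8200i, |z|^2 = 2.4254
Iter 2: z = -0.2434 + -1.3514i, |z|^2 = 1.8854
Iter 3: z = -3.0909 + 1.4779i, |z|^2 = 11.7380
Escaped at iteration 3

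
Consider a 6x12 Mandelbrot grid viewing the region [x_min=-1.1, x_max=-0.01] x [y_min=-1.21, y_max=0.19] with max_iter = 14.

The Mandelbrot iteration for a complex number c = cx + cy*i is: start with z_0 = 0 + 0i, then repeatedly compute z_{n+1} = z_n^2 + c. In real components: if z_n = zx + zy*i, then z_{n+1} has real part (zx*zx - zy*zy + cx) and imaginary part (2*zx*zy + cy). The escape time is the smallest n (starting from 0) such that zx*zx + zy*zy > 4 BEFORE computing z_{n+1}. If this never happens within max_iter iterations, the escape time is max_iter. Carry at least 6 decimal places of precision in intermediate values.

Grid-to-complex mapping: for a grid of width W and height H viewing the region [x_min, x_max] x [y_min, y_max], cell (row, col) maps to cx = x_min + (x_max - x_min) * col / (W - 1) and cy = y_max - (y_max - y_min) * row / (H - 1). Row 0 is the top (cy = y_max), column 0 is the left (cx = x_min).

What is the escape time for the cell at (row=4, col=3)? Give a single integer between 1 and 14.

Answer: 14

Derivation:
z_0 = 0 + 0i, c = -0.4460 + -0.3191i
Iter 1: z = -0.4460 + -0.3191i, |z|^2 = 0.3007
Iter 2: z = -0.3489 + -0.0345i, |z|^2 = 0.1229
Iter 3: z = -0.3255 + -0.2950i, |z|^2 = 0.1930
Iter 4: z = -0.4271 + -0.1270i, |z|^2 = 0.1986
Iter 5: z = -0.2797 + -0.2106i, |z|^2 = 0.1226
Iter 6: z = -0.4121 + -0.2013i, |z|^2 = 0.2104
Iter 7: z = -0.3167 + -0.1532i, |z|^2 = 0.1238
Iter 8: z = -0.3692 + -0.2221i, |z|^2 = 0.1856
Iter 9: z = -0.3590 + -0.1551i, |z|^2 = 0.1530
Iter 10: z = -0.3412 + -0.2077i, |z|^2 = 0.1595
Iter 11: z = -0.3727 + -0.1774i, |z|^2 = 0.1704
Iter 12: z = -0.3385 + -0.1869i, |z|^2 = 0.1495
Iter 13: z = -0.3663 + -0.1926i, |z|^2 = 0.1713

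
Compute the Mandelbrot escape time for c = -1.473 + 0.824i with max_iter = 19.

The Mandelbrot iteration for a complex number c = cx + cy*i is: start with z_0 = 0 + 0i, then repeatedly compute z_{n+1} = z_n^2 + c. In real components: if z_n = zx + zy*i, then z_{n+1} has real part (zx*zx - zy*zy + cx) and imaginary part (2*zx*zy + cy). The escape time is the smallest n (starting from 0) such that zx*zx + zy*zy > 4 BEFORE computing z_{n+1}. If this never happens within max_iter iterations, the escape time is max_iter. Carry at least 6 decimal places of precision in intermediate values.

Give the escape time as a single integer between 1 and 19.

z_0 = 0 + 0i, c = -1.4730 + 0.8240i
Iter 1: z = -1.4730 + 0.8240i, |z|^2 = 2.8487
Iter 2: z = 0.0178 + -1.6035i, |z|^2 = 2.5715
Iter 3: z = -4.0439 + 0.7671i, |z|^2 = 16.9416
Escaped at iteration 3

Answer: 3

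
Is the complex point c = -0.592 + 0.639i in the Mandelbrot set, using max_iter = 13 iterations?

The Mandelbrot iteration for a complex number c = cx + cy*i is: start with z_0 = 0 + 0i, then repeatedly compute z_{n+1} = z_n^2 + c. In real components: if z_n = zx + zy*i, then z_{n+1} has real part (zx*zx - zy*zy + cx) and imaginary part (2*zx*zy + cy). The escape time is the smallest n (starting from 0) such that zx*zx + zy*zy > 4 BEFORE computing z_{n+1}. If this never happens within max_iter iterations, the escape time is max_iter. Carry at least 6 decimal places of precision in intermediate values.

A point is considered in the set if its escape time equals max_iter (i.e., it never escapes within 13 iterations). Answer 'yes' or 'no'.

Answer: yes

Derivation:
z_0 = 0 + 0i, c = -0.5920 + 0.6390i
Iter 1: z = -0.5920 + 0.6390i, |z|^2 = 0.7588
Iter 2: z = -0.6499 + -0.1176i, |z|^2 = 0.4361
Iter 3: z = -0.1835 + 0.7918i, |z|^2 = 0.6606
Iter 4: z = -1.1853 + 0.3484i, |z|^2 = 1.5263
Iter 5: z = 0.6916 + -0.1869i, |z|^2 = 0.5132
Iter 6: z = -0.1487 + 0.3805i, |z|^2 = 0.1669
Iter 7: z = -0.7147 + 0.5258i, |z|^2 = 0.7873
Iter 8: z = -0.3577 + -0.1126i, |z|^2 = 0.1407
Iter 9: z = -0.4767 + 0.7196i, |z|^2 = 0.7451
Iter 10: z = -0.8825 + -0.0471i, |z|^2 = 0.7811
Iter 11: z = 0.1847 + 0.7221i, |z|^2 = 0.5555
Iter 12: z = -1.0793 + 0.9057i, |z|^2 = 1.9852
Did not escape in 13 iterations → in set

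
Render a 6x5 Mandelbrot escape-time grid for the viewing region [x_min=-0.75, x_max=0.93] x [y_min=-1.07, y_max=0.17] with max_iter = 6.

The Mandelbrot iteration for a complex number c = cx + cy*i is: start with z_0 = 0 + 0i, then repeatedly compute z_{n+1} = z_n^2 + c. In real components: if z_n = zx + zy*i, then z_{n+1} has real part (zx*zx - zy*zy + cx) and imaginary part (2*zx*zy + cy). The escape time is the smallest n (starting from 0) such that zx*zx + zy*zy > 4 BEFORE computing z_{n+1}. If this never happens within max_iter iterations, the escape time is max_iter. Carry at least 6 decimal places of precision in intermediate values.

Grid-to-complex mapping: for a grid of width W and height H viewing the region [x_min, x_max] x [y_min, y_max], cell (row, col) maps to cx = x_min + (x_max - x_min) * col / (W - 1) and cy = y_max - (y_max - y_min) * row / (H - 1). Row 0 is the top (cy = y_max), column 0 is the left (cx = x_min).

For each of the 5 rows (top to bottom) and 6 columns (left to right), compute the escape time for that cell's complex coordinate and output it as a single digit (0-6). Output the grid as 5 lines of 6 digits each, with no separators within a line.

(row=0, col=0): c = -0.7500 + 0.1700i → escape time 6
(row=0, col=1): c = -0.4140 + 0.1700i → escape time 6
(row=0, col=2): c = -0.0780 + 0.1700i → escape time 6
(row=0, col=3): c = 0.2580 + 0.1700i → escape time 6
(row=0, col=4): c = 0.5940 + 0.1700i → escape time 4
(row=0, col=5): c = 0.9300 + 0.1700i → escape time 3
(row=1, col=0): c = -0.7500 + -0.1400i → escape time 6
(row=1, col=1): c = -0.4140 + -0.1400i → escape time 6
(row=1, col=2): c = -0.0780 + -0.1400i → escape time 6
(row=1, col=3): c = 0.2580 + -0.1400i → escape time 6
(row=1, col=4): c = 0.5940 + -0.1400i → escape time 4
(row=1, col=5): c = 0.9300 + -0.1400i → escape time 3
(row=2, col=0): c = -0.7500 + -0.4500i → escape time 6
(row=2, col=1): c = -0.4140 + -0.4500i → escape time 6
(row=2, col=2): c = -0.0780 + -0.4500i → escape time 6
(row=2, col=3): c = 0.2580 + -0.4500i → escape time 6
(row=2, col=4): c = 0.5940 + -0.4500i → escape time 4
(row=2, col=5): c = 0.9300 + -0.4500i → escape time 2
(row=3, col=0): c = -0.7500 + -0.7600i → escape time 4
(row=3, col=1): c = -0.4140 + -0.7600i → escape time 6
(row=3, col=2): c = -0.0780 + -0.7600i → escape time 6
(row=3, col=3): c = 0.2580 + -0.7600i → escape time 5
(row=3, col=4): c = 0.5940 + -0.7600i → escape time 3
(row=3, col=5): c = 0.9300 + -0.7600i → escape time 2
(row=4, col=0): c = -0.7500 + -1.0700i → escape time 3
(row=4, col=1): c = -0.4140 + -1.0700i → escape time 4
(row=4, col=2): c = -0.0780 + -1.0700i → escape time 6
(row=4, col=3): c = 0.2580 + -1.0700i → escape time 3
(row=4, col=4): c = 0.5940 + -1.0700i → escape time 2
(row=4, col=5): c = 0.9300 + -1.0700i → escape time 2

Answer: 666643
666643
666642
466532
346322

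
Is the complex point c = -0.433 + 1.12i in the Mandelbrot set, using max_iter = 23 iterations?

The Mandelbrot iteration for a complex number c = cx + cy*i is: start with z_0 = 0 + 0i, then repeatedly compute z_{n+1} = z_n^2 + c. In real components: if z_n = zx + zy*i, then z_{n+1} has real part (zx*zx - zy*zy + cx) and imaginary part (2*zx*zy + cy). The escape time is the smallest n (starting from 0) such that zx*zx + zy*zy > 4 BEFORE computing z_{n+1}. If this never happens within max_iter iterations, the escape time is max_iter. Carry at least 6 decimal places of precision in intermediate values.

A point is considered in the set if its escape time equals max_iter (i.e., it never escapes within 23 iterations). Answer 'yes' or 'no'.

Answer: no

Derivation:
z_0 = 0 + 0i, c = -0.4330 + 1.1200i
Iter 1: z = -0.4330 + 1.1200i, |z|^2 = 1.4419
Iter 2: z = -1.4999 + 0.1501i, |z|^2 = 2.2723
Iter 3: z = 1.7942 + 0.6698i, |z|^2 = 3.6678
Iter 4: z = 2.3376 + 3.5235i, |z|^2 = 17.8791
Escaped at iteration 4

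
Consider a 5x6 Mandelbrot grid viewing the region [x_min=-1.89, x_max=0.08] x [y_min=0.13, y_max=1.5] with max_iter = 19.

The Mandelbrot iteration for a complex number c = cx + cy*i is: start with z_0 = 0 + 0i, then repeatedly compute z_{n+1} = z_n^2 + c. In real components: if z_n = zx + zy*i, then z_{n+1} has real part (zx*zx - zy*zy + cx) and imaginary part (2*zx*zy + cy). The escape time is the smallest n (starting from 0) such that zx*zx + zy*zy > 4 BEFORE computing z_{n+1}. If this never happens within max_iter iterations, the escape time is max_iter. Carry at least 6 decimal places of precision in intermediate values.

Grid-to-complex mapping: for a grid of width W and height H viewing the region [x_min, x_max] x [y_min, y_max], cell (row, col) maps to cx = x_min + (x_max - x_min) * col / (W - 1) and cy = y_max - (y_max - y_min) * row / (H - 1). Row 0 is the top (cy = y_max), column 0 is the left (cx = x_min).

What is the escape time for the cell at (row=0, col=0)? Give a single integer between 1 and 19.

Answer: 1

Derivation:
z_0 = 0 + 0i, c = -1.8900 + 1.5000i
Iter 1: z = -1.8900 + 1.5000i, |z|^2 = 5.8221
Escaped at iteration 1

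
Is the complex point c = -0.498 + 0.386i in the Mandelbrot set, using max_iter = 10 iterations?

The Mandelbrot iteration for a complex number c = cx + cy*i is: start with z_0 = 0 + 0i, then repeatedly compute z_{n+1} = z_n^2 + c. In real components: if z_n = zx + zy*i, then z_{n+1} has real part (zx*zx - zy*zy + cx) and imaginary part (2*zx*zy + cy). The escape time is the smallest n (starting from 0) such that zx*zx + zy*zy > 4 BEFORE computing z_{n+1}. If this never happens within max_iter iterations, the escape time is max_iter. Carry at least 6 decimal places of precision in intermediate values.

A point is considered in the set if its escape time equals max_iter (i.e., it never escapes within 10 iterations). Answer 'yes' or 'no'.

Answer: yes

Derivation:
z_0 = 0 + 0i, c = -0.4980 + 0.3860i
Iter 1: z = -0.4980 + 0.3860i, |z|^2 = 0.3970
Iter 2: z = -0.3990 + 0.0015i, |z|^2 = 0.1592
Iter 3: z = -0.3388 + 0.3848i, |z|^2 = 0.2628
Iter 4: z = -0.5313 + 0.1253i, |z|^2 = 0.2979
Iter 5: z = -0.2315 + 0.2529i, |z|^2 = 0.1175
Iter 6: z = -0.5084 + 0.2689i, |z|^2 = 0.3308
Iter 7: z = -0.3119 + 0.1126i, |z|^2 = 0.1099
Iter 8: z = -0.4134 + 0.3158i, |z|^2 = 0.2706
Iter 9: z = -0.4268 + 0.1249i, |z|^2 = 0.1978
Did not escape in 10 iterations → in set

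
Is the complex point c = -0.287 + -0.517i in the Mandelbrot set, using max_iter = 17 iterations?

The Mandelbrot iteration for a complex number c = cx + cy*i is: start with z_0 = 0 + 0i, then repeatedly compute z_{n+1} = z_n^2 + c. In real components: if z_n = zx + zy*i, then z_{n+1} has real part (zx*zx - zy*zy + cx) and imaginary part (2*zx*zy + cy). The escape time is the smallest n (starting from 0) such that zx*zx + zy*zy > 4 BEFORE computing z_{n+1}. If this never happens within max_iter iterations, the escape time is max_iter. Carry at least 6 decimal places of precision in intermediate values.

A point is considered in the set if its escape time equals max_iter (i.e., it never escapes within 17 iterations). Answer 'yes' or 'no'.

Answer: yes

Derivation:
z_0 = 0 + 0i, c = -0.2870 + -0.5170i
Iter 1: z = -0.2870 + -0.5170i, |z|^2 = 0.3497
Iter 2: z = -0.4719 + -0.2202i, |z|^2 = 0.2712
Iter 3: z = -0.1128 + -0.3091i, |z|^2 = 0.1083
Iter 4: z = -0.3698 + -0.4473i, |z|^2 = 0.3368
Iter 5: z = -0.3503 + -0.1862i, |z|^2 = 0.1573
Iter 6: z = -0.1990 + -0.3866i, |z|^2 = 0.1890
Iter 7: z = -0.3969 + -0.3632i, |z|^2 = 0.2894
Iter 8: z = -0.2614 + -0.2288i, |z|^2 = 0.1207
Iter 9: z = -0.2710 + -0.3974i, |z|^2 = 0.2314
Iter 10: z = -0.3715 + -0.3016i, |z|^2 = 0.2290
Iter 11: z = -0.2400 + -0.2929i, |z|^2 = 0.1434
Iter 12: z = -0.3152 + -0.3764i, |z|^2 = 0.2411
Iter 13: z = -0.3293 + -0.2797i, |z|^2 = 0.1867
Iter 14: z = -0.2568 + -0.3328i, |z|^2 = 0.1767
Iter 15: z = -0.3318 + -0.3461i, |z|^2 = 0.2299
Iter 16: z = -0.2967 + -0.2873i, |z|^2 = 0.1706
Did not escape in 17 iterations → in set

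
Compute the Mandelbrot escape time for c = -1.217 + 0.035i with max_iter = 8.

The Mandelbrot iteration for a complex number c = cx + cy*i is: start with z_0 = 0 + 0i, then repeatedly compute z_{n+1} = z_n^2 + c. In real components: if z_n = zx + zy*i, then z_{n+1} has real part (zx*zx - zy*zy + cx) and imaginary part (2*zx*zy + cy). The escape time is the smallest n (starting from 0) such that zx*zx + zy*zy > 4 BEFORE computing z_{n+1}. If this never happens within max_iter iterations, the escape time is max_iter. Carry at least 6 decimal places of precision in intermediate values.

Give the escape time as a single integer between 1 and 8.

Answer: 8

Derivation:
z_0 = 0 + 0i, c = -1.2170 + 0.0350i
Iter 1: z = -1.2170 + 0.0350i, |z|^2 = 1.4823
Iter 2: z = 0.2629 + -0.0502i, |z|^2 = 0.0716
Iter 3: z = -1.1504 + 0.0086i, |z|^2 = 1.3235
Iter 4: z = 0.1064 + 0.0152i, |z|^2 = 0.0116
Iter 5: z = -1.2059 + 0.0382i, |z|^2 = 1.4557
Iter 6: z = 0.2358 + -0.0572i, |z|^2 = 0.0589
Iter 7: z = -1.1647 + 0.0080i, |z|^2 = 1.3566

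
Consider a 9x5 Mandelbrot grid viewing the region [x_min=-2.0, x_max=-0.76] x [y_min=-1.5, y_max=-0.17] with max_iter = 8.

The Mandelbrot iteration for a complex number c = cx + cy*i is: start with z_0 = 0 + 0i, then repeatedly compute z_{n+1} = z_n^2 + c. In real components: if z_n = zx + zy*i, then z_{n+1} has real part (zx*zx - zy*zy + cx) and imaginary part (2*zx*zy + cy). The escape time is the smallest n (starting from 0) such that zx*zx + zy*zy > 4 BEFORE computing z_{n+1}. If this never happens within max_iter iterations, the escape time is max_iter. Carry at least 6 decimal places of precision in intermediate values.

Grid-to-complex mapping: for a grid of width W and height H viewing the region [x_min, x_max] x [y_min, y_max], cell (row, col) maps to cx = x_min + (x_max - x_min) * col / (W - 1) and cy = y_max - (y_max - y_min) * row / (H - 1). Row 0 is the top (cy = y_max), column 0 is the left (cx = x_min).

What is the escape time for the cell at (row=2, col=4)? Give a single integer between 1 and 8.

Answer: 3

Derivation:
z_0 = 0 + 0i, c = -1.3800 + -0.8350i
Iter 1: z = -1.3800 + -0.8350i, |z|^2 = 2.6016
Iter 2: z = -0.1728 + 1.4696i, |z|^2 = 2.1896
Iter 3: z = -3.5099 + -1.3430i, |z|^2 = 14.1226
Escaped at iteration 3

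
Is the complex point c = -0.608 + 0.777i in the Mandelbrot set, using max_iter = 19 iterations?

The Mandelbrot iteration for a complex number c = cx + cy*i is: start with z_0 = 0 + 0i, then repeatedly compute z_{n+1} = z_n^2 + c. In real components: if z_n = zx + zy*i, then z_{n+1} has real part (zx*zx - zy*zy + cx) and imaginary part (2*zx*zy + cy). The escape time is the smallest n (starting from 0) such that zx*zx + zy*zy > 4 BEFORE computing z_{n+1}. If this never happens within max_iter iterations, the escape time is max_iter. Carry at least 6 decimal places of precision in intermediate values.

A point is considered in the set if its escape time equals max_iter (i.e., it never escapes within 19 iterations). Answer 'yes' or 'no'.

z_0 = 0 + 0i, c = -0.6080 + 0.7770i
Iter 1: z = -0.6080 + 0.7770i, |z|^2 = 0.9734
Iter 2: z = -0.8421 + -0.1678i, |z|^2 = 0.7372
Iter 3: z = 0.0729 + 1.0597i, |z|^2 = 1.1282
Iter 4: z = -1.7255 + 0.9315i, |z|^2 = 3.8452
Iter 5: z = 1.5018 + -2.4377i, |z|^2 = 8.1979
Escaped at iteration 5

Answer: no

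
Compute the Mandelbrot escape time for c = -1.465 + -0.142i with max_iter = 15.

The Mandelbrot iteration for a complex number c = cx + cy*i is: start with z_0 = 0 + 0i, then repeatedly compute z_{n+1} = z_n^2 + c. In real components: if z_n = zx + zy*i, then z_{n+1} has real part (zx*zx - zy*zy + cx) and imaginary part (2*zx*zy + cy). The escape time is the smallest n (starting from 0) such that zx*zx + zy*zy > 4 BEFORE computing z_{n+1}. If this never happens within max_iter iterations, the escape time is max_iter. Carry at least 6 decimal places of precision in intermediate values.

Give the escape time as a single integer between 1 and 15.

Answer: 7

Derivation:
z_0 = 0 + 0i, c = -1.4650 + -0.1420i
Iter 1: z = -1.4650 + -0.1420i, |z|^2 = 2.1664
Iter 2: z = 0.6611 + 0.2741i, |z|^2 = 0.5121
Iter 3: z = -1.1031 + 0.2203i, |z|^2 = 1.2654
Iter 4: z = -0.2967 + -0.6281i, |z|^2 = 0.4826
Iter 5: z = -1.7715 + 0.2307i, |z|^2 = 3.1914
Iter 6: z = 1.6200 + -0.9595i, |z|^2 = 3.5449
Iter 7: z = 0.2387 + -3.2507i, |z|^2 = 10.6238
Escaped at iteration 7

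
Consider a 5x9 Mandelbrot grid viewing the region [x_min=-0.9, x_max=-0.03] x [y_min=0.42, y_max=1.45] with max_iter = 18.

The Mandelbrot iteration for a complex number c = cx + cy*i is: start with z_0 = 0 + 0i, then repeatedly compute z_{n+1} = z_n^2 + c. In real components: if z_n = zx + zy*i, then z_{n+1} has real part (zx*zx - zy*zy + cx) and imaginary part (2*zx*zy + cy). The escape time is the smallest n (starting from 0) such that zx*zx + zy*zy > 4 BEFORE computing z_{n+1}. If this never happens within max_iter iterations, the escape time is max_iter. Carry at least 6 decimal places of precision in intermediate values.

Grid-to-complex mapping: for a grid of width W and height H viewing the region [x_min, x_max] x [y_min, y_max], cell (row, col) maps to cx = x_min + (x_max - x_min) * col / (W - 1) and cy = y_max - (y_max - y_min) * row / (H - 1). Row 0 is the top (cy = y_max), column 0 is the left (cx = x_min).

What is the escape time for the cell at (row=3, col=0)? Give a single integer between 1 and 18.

Answer: 3

Derivation:
z_0 = 0 + 0i, c = -0.9000 + 1.0637i
Iter 1: z = -0.9000 + 1.0637i, |z|^2 = 1.9416
Iter 2: z = -1.2216 + -0.8510i, |z|^2 = 2.2164
Iter 3: z = -0.1320 + 3.1429i, |z|^2 = 9.8949
Escaped at iteration 3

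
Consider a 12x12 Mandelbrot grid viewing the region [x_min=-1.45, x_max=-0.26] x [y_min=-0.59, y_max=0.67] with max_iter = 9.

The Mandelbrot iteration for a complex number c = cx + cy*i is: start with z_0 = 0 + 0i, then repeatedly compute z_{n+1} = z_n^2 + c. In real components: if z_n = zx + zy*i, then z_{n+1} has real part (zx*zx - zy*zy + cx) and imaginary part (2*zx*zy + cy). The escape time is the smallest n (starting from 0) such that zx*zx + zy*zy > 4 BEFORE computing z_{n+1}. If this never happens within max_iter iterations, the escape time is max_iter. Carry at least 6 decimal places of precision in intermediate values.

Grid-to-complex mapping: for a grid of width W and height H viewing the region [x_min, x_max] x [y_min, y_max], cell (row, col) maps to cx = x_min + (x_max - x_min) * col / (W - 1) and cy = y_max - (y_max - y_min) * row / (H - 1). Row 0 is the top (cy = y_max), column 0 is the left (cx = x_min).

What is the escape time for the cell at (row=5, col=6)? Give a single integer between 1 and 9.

Answer: 9

Derivation:
z_0 = 0 + 0i, c = -0.8009 + 0.0973i
Iter 1: z = -0.8009 + 0.0973i, |z|^2 = 0.6509
Iter 2: z = -0.1689 + -0.0585i, |z|^2 = 0.0320
Iter 3: z = -0.7758 + 0.1170i, |z|^2 = 0.6156
Iter 4: z = -0.2127 + -0.0843i, |z|^2 = 0.0524
Iter 5: z = -0.7628 + 0.1332i, |z|^2 = 0.5995
Iter 6: z = -0.2368 + -0.1059i, |z|^2 = 0.0673
Iter 7: z = -0.7560 + 0.1474i, |z|^2 = 0.5933
Iter 8: z = -0.2511 + -0.1256i, |z|^2 = 0.0788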